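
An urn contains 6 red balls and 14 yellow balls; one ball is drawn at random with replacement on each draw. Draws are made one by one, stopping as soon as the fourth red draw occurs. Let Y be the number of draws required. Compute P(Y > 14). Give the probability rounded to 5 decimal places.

Needing more than 14 draws ⇔ fewer than 4 successes in the first 14. With X ~ Binomial(14, 0.30), P(Y > 14) = P(X ≤ 3).
  k=0: C(14,0)·0.30^0·0.70^14 = 0.0067822
  k=1: C(14,1)·0.30^1·0.70^13 = 0.0406934
  k=2: C(14,2)·0.30^2·0.70^12 = 0.1133601
  k=3: C(14,3)·0.30^3·0.70^11 = 0.1943317
P(X ≤ 3) = 0.3551674

0.35517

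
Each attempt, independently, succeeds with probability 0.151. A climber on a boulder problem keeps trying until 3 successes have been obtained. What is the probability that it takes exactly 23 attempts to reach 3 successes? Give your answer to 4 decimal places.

0.0301

Y = trial on which the third success occurs; negative binomial, r=3, p=0.151.
P(Y=23) = C(22,2) · p^3 · (1−p)^20
= 231 · 0.003443 · 0.037858 = 0.030109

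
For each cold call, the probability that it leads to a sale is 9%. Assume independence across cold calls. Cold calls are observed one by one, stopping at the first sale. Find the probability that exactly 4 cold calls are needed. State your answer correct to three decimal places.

Geometric (trials to first success), p = 0.09.
P(Y = 4) = (1−p)^3 · p = 0.75357 · 0.09 = 0.06782

0.068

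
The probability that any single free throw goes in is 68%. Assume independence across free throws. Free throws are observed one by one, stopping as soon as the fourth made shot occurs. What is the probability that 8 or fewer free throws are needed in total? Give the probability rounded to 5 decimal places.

Finishing within 8 free throws ⇔ at least 4 successes in the first 8. With X ~ Binomial(8, 0.68), P(Y ≤ 8) = 1 − P(X ≤ 3).
  k=0: C(8,0)·0.68^0·0.32^8 = 0.0001100
  k=1: C(8,1)·0.68^1·0.32^7 = 0.0018692
  k=2: C(8,2)·0.68^2·0.32^6 = 0.0139020
  k=3: C(8,3)·0.68^3·0.32^5 = 0.0590833
1 − 0.0749644 = 0.9250356

0.92504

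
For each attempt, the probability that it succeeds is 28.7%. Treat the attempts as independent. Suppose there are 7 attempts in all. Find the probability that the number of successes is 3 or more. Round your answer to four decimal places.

0.3236

X ~ Binomial(7, 0.287); P(X ≥ 3) = Σ C(7,k) p^k (1−p)^(7−k) over k:
  k=3: C(7,3)·0.287^3·0.713^4 = 0.213832
  k=4: C(7,4)·0.287^4·0.713^3 = 0.086072
  k=5: C(7,5)·0.287^5·0.713^2 = 0.020788
  k=6: C(7,6)·0.287^6·0.713^1 = 0.002789
  k=7: C(7,7)·0.287^7·0.713^0 = 0.000160
Total = 0.323641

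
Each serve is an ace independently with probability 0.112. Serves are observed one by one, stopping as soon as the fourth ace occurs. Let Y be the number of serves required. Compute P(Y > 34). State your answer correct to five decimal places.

0.46201

Needing more than 34 serves ⇔ fewer than 4 successes in the first 34. With X ~ Binomial(34, 0.112), P(Y > 34) = P(X ≤ 3).
  k=0: C(34,0)·0.112^0·0.888^34 = 0.0176214
  k=1: C(34,1)·0.112^1·0.888^33 = 0.0755657
  k=2: C(34,2)·0.112^2·0.888^32 = 0.1572584
  k=3: C(34,3)·0.112^3·0.888^31 = 0.2115668
P(X ≤ 3) = 0.4620124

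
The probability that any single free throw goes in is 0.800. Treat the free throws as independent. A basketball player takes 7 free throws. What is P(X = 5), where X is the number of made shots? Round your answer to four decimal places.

X ~ Binomial(n=7, p=0.80).
P(X=5) = C(7,5) · p^5 · (1−p)^2
= 21 · 0.32768 · 0.04 = 0.275251

0.2753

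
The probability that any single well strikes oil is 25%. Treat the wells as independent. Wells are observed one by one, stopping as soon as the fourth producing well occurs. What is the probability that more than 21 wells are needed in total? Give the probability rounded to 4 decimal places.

0.1917

Needing more than 21 wells ⇔ fewer than 4 successes in the first 21. With X ~ Binomial(21, 0.25), P(Y > 21) = P(X ≤ 3).
  k=0: C(21,0)·0.25^0·0.75^21 = 0.002378
  k=1: C(21,1)·0.25^1·0.75^20 = 0.016649
  k=2: C(21,2)·0.25^2·0.75^19 = 0.055496
  k=3: C(21,3)·0.25^3·0.75^18 = 0.117159
P(X ≤ 3) = 0.191682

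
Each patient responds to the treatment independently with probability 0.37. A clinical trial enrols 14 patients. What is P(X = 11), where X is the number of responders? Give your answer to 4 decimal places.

0.0016

X ~ Binomial(n=14, p=0.37).
P(X=11) = C(14,11) · p^11 · (1−p)^3
= 364 · 1.7792e-05 · 0.25005 = 0.001619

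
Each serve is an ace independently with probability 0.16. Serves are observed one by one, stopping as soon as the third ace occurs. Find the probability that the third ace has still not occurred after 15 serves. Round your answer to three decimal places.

0.561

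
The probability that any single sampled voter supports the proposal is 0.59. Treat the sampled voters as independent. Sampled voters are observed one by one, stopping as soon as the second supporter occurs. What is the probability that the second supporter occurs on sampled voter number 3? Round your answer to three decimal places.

Y = trial on which the second success occurs; negative binomial, r=2, p=0.59.
P(Y=3) = C(2,1) · p^2 · (1−p)^1
= 2 · 0.3481 · 0.41 = 0.28544

0.285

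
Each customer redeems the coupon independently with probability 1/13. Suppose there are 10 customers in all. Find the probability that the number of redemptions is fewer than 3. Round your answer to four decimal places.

X ~ Binomial(10, 0.076923); P(X ≤ 2) = Σ C(10,k) p^k (1−p)^(10−k) over k:
  k=0: C(10,0)·0.076923^0·0.923077^10 = 0.449137
  k=1: C(10,1)·0.076923^1·0.923077^9 = 0.374281
  k=2: C(10,2)·0.076923^2·0.923077^8 = 0.140355
Total = 0.963773

0.9638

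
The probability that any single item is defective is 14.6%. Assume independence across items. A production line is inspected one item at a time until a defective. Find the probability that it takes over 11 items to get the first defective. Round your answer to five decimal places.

0.17621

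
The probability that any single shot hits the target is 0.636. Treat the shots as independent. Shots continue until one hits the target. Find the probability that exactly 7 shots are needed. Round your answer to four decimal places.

Geometric (trials to first success), p = 0.636.
P(Y = 7) = (1−p)^6 · p = 0.002326 · 0.636 = 0.001479

0.0015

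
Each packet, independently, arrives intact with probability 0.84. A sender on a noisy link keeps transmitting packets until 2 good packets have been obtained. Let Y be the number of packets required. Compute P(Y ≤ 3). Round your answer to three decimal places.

Finishing within 3 packets ⇔ at least 2 successes in the first 3. With X ~ Binomial(3, 0.84), P(Y ≤ 3) = 1 − P(X ≤ 1).
  k=0: C(3,0)·0.84^0·0.16^3 = 0.00410
  k=1: C(3,1)·0.84^1·0.16^2 = 0.06451
1 − 0.06861 = 0.93139

0.931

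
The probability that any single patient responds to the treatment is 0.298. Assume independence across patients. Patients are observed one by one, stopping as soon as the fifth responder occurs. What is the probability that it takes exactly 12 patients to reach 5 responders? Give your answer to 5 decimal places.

0.06516

Y = trial on which the fifth success occurs; negative binomial, r=5, p=0.298.
P(Y=12) = C(11,4) · p^5 · (1−p)^7
= 330 · 0.0023501 · 0.084016 = 0.0651561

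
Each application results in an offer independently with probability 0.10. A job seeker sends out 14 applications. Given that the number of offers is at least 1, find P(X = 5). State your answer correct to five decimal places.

0.01006

X ~ Binomial(14, 0.10). Want P(X=5 | X≥1) = P(X=5) / P(X≥1).
P(X=5) = C(14,5)·0.10^5·0.90^9 = 0.0077562
P(X≥1) = 1 − 0.2287679 = 0.7712321
Ratio = 0.0077562 / 0.7712321 = 0.0100568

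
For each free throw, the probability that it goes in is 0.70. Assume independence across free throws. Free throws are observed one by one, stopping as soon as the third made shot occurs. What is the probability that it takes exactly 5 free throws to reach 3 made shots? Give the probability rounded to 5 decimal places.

0.18522

Y = trial on which the third success occurs; negative binomial, r=3, p=0.70.
P(Y=5) = C(4,2) · p^3 · (1−p)^2
= 6 · 0.343 · 0.09 = 0.1852200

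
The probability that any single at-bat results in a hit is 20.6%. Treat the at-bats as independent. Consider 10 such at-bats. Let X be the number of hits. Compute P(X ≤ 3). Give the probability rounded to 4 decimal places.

0.8683

X ~ Binomial(10, 0.206); P(X ≤ 3) = Σ C(10,k) p^k (1−p)^(10−k) over k:
  k=0: C(10,0)·0.206^0·0.794^10 = 0.099588
  k=1: C(10,1)·0.206^1·0.794^9 = 0.258376
  k=2: C(10,2)·0.206^2·0.794^8 = 0.301655
  k=3: C(10,3)·0.206^3·0.794^7 = 0.208702
Total = 0.868321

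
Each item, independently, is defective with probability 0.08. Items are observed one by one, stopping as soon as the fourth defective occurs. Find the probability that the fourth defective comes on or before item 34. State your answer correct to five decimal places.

Finishing within 34 items ⇔ at least 4 successes in the first 34. With X ~ Binomial(34, 0.08), P(Y ≤ 34) = 1 − P(X ≤ 3).
  k=0: C(34,0)·0.08^0·0.92^34 = 0.0587200
  k=1: C(34,1)·0.08^1·0.92^33 = 0.1736070
  k=2: C(34,2)·0.08^2·0.92^32 = 0.2490883
  k=3: C(34,3)·0.08^3·0.92^31 = 0.2310384
1 − 0.7124537 = 0.2875463

0.28755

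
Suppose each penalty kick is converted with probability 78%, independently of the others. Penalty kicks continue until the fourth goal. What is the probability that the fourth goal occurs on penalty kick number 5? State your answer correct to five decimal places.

0.32573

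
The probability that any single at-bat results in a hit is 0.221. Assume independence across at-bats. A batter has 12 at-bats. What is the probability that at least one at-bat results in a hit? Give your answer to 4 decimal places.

P(at least one) = 1 − P(none) = 1 − (1 − 0.221)^12
= 1 − 0.049940 = 0.950060

0.9501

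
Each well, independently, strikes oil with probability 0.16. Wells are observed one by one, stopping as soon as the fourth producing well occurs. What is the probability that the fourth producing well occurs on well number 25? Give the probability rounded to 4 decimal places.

0.0341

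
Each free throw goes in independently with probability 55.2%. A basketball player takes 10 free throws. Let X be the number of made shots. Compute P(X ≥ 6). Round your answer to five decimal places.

X ~ Binomial(10, 0.552); P(X ≥ 6) = Σ C(10,k) p^k (1−p)^(10−k) over k:
  k=6: C(10,6)·0.552^6·0.448^4 = 0.2393127
  k=7: C(10,7)·0.552^7·0.448^3 = 0.1684957
  k=8: C(10,8)·0.552^8·0.448^2 = 0.0778540
  k=9: C(10,9)·0.552^9·0.448^1 = 0.0213172
  k=10: C(10,10)·0.552^10·0.448^0 = 0.0026266
Total = 0.5096062

0.50961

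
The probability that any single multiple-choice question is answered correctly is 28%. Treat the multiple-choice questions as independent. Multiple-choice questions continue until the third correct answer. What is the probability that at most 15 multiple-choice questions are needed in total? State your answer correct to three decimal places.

0.835

Finishing within 15 multiple-choice questions ⇔ at least 3 successes in the first 15. With X ~ Binomial(15, 0.28), P(Y ≤ 15) = 1 − P(X ≤ 2).
  k=0: C(15,0)·0.28^0·0.72^15 = 0.00724
  k=1: C(15,1)·0.28^1·0.72^14 = 0.04226
  k=2: C(15,2)·0.28^2·0.72^13 = 0.11503
1 − 0.16454 = 0.83546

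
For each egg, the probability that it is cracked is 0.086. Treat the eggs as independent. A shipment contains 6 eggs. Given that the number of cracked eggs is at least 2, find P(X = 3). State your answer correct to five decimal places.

0.11057

X ~ Binomial(6, 0.086). Want P(X=3 | X≥2) = P(X=3) / P(X≥2).
P(X=3) = C(6,3)·0.086^3·0.914^3 = 0.0097132
P(X≥2) = 1 − 0.5830116 − 0.3291400 = 0.0878484
Ratio = 0.0097132 / 0.0878484 = 0.1105681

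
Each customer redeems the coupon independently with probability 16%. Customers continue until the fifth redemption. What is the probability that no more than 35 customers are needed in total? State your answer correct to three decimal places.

Finishing within 35 customers ⇔ at least 5 successes in the first 35. With X ~ Binomial(35, 0.16), P(Y ≤ 35) = 1 − P(X ≤ 4).
  k=0: C(35,0)·0.16^0·0.84^35 = 0.00224
  k=1: C(35,1)·0.16^1·0.84^34 = 0.01492
  k=2: C(35,2)·0.16^2·0.84^33 = 0.04830
  k=3: C(35,3)·0.16^3·0.84^32 = 0.10121
  k=4: C(35,4)·0.16^4·0.84^31 = 0.15422
1 − 0.32088 = 0.67912

0.679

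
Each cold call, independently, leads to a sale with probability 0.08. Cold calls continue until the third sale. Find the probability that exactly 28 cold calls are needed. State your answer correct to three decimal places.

Y = trial on which the third success occurs; negative binomial, r=3, p=0.08.
P(Y=28) = C(27,2) · p^3 · (1−p)^25
= 351 · 0.000512 · 0.12436 = 0.02235

0.022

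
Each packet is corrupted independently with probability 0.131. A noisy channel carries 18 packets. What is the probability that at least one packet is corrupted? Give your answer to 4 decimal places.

0.9201

P(at least one) = 1 − P(none) = 1 − (1 − 0.131)^18
= 1 − 0.079865 = 0.920135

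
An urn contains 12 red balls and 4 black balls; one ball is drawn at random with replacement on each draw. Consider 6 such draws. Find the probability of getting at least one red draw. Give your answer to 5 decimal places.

P(at least one) = 1 − P(none) = 1 − (1 − 0.75)^6
= 1 − 0.0002441 = 0.9997559

0.99976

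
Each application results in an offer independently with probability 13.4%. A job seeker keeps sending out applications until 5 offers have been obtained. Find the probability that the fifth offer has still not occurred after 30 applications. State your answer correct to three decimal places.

Needing more than 30 applications ⇔ fewer than 5 successes in the first 30. With X ~ Binomial(30, 0.134), P(Y > 30) = P(X ≤ 4).
  k=0: C(30,0)·0.134^0·0.866^30 = 0.01335
  k=1: C(30,1)·0.134^1·0.866^29 = 0.06198
  k=2: C(30,2)·0.134^2·0.866^28 = 0.13906
  k=3: C(30,3)·0.134^3·0.866^27 = 0.20083
  k=4: C(30,4)·0.134^4·0.866^26 = 0.20976
P(X ≤ 4) = 0.62497

0.625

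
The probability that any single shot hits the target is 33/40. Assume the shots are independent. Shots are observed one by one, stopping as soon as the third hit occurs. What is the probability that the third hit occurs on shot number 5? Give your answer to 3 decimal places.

0.103

Y = trial on which the third success occurs; negative binomial, r=3, p=0.825.
P(Y=5) = C(4,2) · p^3 · (1−p)^2
= 6 · 0.56152 · 0.030625 = 0.10318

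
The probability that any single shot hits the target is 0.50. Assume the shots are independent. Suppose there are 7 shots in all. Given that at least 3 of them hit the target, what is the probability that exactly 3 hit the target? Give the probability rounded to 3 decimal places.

0.354

X ~ Binomial(7, 0.50). Want P(X=3 | X≥3) = P(X=3) / P(X≥3).
P(X=3) = C(7,3)·0.50^3·0.50^4 = 0.27344
P(X≥3) = 1 − 0.00781 − 0.05469 − 0.16406 = 0.77344
Ratio = 0.27344 / 0.77344 = 0.35354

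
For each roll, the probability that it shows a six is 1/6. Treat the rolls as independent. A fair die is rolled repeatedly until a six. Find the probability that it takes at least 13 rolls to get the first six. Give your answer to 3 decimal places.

Y = number of rolls to the first success; geometric, p = 0.166667.
P(Y > 12) = P(first 12 all fail) = (1−p)^12 = 0.11216

0.112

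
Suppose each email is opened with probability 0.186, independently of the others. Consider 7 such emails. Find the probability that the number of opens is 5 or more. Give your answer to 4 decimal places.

X ~ Binomial(7, 0.186); P(X ≥ 5) = Σ C(7,k) p^k (1−p)^(7−k) over k:
  k=5: C(7,5)·0.186^5·0.814^2 = 0.003098
  k=6: C(7,6)·0.186^6·0.814^1 = 0.000236
  k=7: C(7,7)·0.186^7·0.814^0 = 0.000008
Total = 0.003341

0.0033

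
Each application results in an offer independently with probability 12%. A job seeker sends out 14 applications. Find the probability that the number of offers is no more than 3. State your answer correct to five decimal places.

0.92263

X ~ Binomial(14, 0.12); P(X ≤ 3) = Σ C(14,k) p^k (1−p)^(14−k) over k:
  k=0: C(14,0)·0.12^0·0.88^14 = 0.1670157
  k=1: C(14,1)·0.12^1·0.88^13 = 0.3188482
  k=2: C(14,2)·0.12^2·0.88^12 = 0.2826155
  k=3: C(14,3)·0.12^3·0.88^11 = 0.1541539
Total = 0.9226334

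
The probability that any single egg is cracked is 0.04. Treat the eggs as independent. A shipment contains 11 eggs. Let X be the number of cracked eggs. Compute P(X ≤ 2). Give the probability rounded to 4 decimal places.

0.9917

X ~ Binomial(11, 0.04); P(X ≤ 2) = Σ C(11,k) p^k (1−p)^(11−k) over k:
  k=0: C(11,0)·0.04^0·0.96^11 = 0.638239
  k=1: C(11,1)·0.04^1·0.96^10 = 0.292526
  k=2: C(11,2)·0.04^2·0.96^9 = 0.060943
Total = 0.991709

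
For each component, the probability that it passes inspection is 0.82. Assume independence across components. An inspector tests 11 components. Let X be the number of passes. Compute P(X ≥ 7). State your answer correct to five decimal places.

0.96661

X ~ Binomial(11, 0.82); P(X ≥ 7) = Σ C(11,k) p^k (1−p)^(11−k) over k:
  k=7: C(11,7)·0.82^7·0.18^4 = 0.0863577
  k=8: C(11,8)·0.82^8·0.18^3 = 0.1967036
  k=9: C(11,9)·0.82^9·0.18^2 = 0.2986980
  k=10: C(11,10)·0.82^10·0.18^1 = 0.2721471
  k=11: C(11,11)·0.82^11·0.18^0 = 0.1127074
Total = 0.9666138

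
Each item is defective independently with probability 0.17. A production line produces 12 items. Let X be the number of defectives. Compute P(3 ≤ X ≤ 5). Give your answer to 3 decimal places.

0.326

X ~ Binomial(12, 0.17); P(3 ≤ X ≤ 5) = Σ C(12,k) p^k (1−p)^(12−k) over k:
  k=3: C(12,3)·0.17^3·0.83^9 = 0.20206
  k=4: C(12,4)·0.17^4·0.83^8 = 0.09312
  k=5: C(12,5)·0.17^5·0.83^7 = 0.03052
Total = 0.32569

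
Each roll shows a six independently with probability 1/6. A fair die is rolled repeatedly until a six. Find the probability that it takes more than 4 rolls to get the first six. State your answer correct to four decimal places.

Y = number of rolls to the first success; geometric, p = 0.166667.
P(Y > 4) = P(first 4 all fail) = (1−p)^4 = 0.482253

0.4823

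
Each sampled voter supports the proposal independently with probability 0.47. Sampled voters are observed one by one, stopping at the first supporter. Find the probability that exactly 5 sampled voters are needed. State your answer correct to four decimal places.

Geometric (trials to first success), p = 0.47.
P(Y = 5) = (1−p)^4 · p = 0.078905 · 0.47 = 0.037085

0.0371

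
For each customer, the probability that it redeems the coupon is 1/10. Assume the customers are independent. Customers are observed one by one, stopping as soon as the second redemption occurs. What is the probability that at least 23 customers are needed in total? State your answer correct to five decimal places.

0.33920

Needing more than 22 customers ⇔ fewer than 2 successes in the first 22. With X ~ Binomial(22, 0.10), P(Y > 22) = P(X ≤ 1).
  k=0: C(22,0)·0.10^0·0.90^22 = 0.0984771
  k=1: C(22,1)·0.10^1·0.90^21 = 0.2407218
P(X ≤ 1) = 0.3391989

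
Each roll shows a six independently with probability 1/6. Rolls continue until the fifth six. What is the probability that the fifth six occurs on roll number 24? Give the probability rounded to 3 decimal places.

0.036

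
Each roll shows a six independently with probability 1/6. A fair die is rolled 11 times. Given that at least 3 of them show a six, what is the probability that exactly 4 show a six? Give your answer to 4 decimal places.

0.2601

X ~ Binomial(11, 0.166667). Want P(X=4 | X≥3) = P(X=4) / P(X≥3).
P(X=4) = C(11,4)·0.166667^4·0.833333^7 = 0.071062
P(X≥3) = 1 − 0.134588 − 0.296094 − 0.296094 = 0.273225
Ratio = 0.071062 / 0.273225 = 0.260088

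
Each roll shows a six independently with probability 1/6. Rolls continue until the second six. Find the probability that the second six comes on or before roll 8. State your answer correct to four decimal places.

Finishing within 8 rolls ⇔ at least 2 successes in the first 8. With X ~ Binomial(8, 0.166667), P(Y ≤ 8) = 1 − P(X ≤ 1).
  k=0: C(8,0)·0.166667^0·0.833333^8 = 0.232568
  k=1: C(8,1)·0.166667^1·0.833333^7 = 0.372109
1 − 0.604677 = 0.395323

0.3953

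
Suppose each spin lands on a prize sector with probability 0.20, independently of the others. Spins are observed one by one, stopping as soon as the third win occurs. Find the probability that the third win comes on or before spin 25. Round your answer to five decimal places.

Finishing within 25 spins ⇔ at least 3 successes in the first 25. With X ~ Binomial(25, 0.20), P(Y ≤ 25) = 1 − P(X ≤ 2).
  k=0: C(25,0)·0.20^0·0.80^25 = 0.0037779
  k=1: C(25,1)·0.20^1·0.80^24 = 0.0236118
  k=2: C(25,2)·0.20^2·0.80^23 = 0.0708355
1 − 0.0982252 = 0.9017748

0.90177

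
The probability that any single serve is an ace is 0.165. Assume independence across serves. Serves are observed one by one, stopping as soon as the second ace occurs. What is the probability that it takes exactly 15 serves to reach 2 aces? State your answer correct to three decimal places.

0.037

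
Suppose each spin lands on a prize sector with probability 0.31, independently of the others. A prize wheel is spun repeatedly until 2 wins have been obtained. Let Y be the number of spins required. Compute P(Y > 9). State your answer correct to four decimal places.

0.1788

Needing more than 9 spins ⇔ fewer than 2 successes in the first 9. With X ~ Binomial(9, 0.31), P(Y > 9) = P(X ≤ 1).
  k=0: C(9,0)·0.31^0·0.69^9 = 0.035452
  k=1: C(9,1)·0.31^1·0.69^8 = 0.143350
P(X ≤ 1) = 0.178802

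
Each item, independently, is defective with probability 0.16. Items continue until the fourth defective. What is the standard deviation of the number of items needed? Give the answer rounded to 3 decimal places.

11.456

Y = total items until the fourth success; negative binomial with r=4, p=0.16.
SD(Y) = √[r(1−p)/p²] = √(131.25000) = 11.45644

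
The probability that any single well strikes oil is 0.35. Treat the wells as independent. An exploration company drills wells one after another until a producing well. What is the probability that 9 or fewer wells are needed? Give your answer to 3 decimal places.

Y = number of wells to the first success; geometric, p = 0.35.
P(Y ≤ 9) = 1 − (1−p)^9 = 1 − 0.02071 = 0.97929

0.979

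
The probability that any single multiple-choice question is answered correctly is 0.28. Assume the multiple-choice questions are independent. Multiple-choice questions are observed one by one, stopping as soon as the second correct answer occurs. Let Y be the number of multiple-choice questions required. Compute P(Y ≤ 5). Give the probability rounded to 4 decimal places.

0.4303

Finishing within 5 multiple-choice questions ⇔ at least 2 successes in the first 5. With X ~ Binomial(5, 0.28), P(Y ≤ 5) = 1 − P(X ≤ 1).
  k=0: C(5,0)·0.28^0·0.72^5 = 0.193492
  k=1: C(5,1)·0.28^1·0.72^4 = 0.376234
1 − 0.569726 = 0.430274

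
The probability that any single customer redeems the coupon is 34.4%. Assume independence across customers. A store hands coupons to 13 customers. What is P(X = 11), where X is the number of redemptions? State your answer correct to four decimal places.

X ~ Binomial(n=13, p=0.344).
P(X=11) = C(13,11) · p^11 · (1−p)^2
= 78 · 7.9826e-06 · 0.43034 = 0.000268

0.0003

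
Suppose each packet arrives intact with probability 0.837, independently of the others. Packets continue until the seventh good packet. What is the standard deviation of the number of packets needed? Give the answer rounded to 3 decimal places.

1.276

Y = total packets until the seventh success; negative binomial with r=7, p=0.837.
SD(Y) = √[r(1−p)/p²] = √(1.62868) = 1.27620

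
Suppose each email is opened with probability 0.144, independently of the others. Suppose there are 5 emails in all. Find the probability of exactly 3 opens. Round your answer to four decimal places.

0.0219

X ~ Binomial(n=5, p=0.144).
P(X=3) = C(5,3) · p^3 · (1−p)^2
= 10 · 0.002986 · 0.73274 = 0.021879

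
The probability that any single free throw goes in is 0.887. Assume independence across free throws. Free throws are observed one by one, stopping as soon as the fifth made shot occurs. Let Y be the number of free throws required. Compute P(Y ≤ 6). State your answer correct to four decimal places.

0.8593

Finishing within 6 free throws ⇔ at least 5 successes in the first 6. With X ~ Binomial(6, 0.887), P(Y ≤ 6) = 1 − P(X ≤ 4).
  k=0: C(6,0)·0.887^0·0.113^6 = 0.000002
  k=1: C(6,1)·0.887^1·0.113^5 = 0.000098
  k=2: C(6,2)·0.887^2·0.113^4 = 0.001924
  k=3: C(6,3)·0.887^3·0.113^3 = 0.020139
  k=4: C(6,4)·0.887^4·0.113^2 = 0.118561
1 − 0.140724 = 0.859276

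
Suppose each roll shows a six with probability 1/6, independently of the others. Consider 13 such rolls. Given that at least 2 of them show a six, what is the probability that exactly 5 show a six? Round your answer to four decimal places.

0.0580

X ~ Binomial(13, 0.166667). Want P(X=5 | X≥2) = P(X=5) / P(X≥2).
P(X=5) = C(13,5)·0.166667^5·0.833333^8 = 0.038492
P(X≥2) = 1 − 0.093464 − 0.243006 = 0.663530
Ratio = 0.038492 / 0.663530 = 0.058011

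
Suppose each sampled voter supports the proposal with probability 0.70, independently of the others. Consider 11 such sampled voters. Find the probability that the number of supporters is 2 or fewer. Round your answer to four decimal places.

0.0006

X ~ Binomial(11, 0.70); P(X ≤ 2) = Σ C(11,k) p^k (1−p)^(11−k) over k:
  k=0: C(11,0)·0.70^0·0.30^11 = 0.000002
  k=1: C(11,1)·0.70^1·0.30^10 = 0.000045
  k=2: C(11,2)·0.70^2·0.30^9 = 0.000530
Total = 0.000578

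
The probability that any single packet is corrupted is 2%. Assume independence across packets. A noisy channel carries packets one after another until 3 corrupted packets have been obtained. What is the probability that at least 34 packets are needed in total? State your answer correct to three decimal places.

0.972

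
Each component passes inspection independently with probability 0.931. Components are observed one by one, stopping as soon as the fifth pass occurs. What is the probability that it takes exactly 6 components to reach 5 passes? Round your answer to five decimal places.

Y = trial on which the fifth success occurs; negative binomial, r=5, p=0.931.
P(Y=6) = C(5,4) · p^5 · (1−p)^1
= 5 · 0.69944 · 0.069 = 0.2413057

0.24131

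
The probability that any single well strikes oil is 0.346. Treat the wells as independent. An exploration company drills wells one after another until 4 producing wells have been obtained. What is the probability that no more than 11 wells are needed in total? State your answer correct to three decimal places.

0.563

Finishing within 11 wells ⇔ at least 4 successes in the first 11. With X ~ Binomial(11, 0.346), P(Y ≤ 11) = 1 − P(X ≤ 3).
  k=0: C(11,0)·0.346^0·0.654^11 = 0.00936
  k=1: C(11,1)·0.346^1·0.654^10 = 0.05448
  k=2: C(11,2)·0.346^2·0.654^9 = 0.14412
  k=3: C(11,3)·0.346^3·0.654^8 = 0.22874
1 − 0.43670 = 0.56330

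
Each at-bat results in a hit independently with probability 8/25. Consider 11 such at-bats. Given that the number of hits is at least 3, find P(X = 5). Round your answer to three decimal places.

0.208

X ~ Binomial(11, 0.32). Want P(X=5 | X≥3) = P(X=5) / P(X≥3).
P(X=5) = C(11,5)·0.32^5·0.68^6 = 0.15327
P(X≥3) = 1 − 0.01437 − 0.07441 − 0.17508 = 0.73613
Ratio = 0.15327 / 0.73613 = 0.20820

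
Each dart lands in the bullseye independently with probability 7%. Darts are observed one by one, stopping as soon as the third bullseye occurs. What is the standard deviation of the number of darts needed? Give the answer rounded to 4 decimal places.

23.8618

Y = total darts until the third success; negative binomial with r=3, p=0.07.
SD(Y) = √[r(1−p)/p²] = √(569.387755) = 23.861847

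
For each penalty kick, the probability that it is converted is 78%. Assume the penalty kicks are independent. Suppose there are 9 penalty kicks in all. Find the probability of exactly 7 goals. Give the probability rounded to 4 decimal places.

0.3061

X ~ Binomial(n=9, p=0.78).
P(X=7) = C(9,7) · p^7 · (1−p)^2
= 36 · 0.17566 · 0.0484 = 0.306062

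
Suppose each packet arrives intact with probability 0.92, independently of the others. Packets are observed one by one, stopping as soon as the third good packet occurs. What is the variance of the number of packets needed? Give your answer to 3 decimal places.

0.284

Y = total packets until the third success; negative binomial with r=3, p=0.92.
Var(Y) = r(1−p)/p² = 3·0.08 / 0.92² = 0.28355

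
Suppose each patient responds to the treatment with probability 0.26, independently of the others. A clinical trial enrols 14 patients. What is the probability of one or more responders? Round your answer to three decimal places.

P(at least one) = 1 − P(none) = 1 − (1 − 0.26)^14
= 1 − 0.01477 = 0.98523

0.985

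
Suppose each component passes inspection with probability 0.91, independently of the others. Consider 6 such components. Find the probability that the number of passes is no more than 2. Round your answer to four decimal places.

X ~ Binomial(6, 0.91); P(X ≤ 2) = Σ C(6,k) p^k (1−p)^(6−k) over k:
  k=0: C(6,0)·0.91^0·0.09^6 = 0.000001
  k=1: C(6,1)·0.91^1·0.09^5 = 0.000032
  k=2: C(6,2)·0.91^2·0.09^4 = 0.000815
Total = 0.000848

0.0008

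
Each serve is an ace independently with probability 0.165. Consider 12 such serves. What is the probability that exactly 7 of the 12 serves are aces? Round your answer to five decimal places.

X ~ Binomial(n=12, p=0.165).
P(X=7) = C(12,7) · p^7 · (1−p)^5
= 792 · 3.3296e-06 · 0.40591 = 0.0010704

0.00107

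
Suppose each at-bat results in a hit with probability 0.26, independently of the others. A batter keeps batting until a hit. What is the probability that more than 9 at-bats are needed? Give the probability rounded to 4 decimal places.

0.0665

Y = number of at-bats to the first success; geometric, p = 0.26.
P(Y > 9) = P(first 9 all fail) = (1−p)^9 = 0.066540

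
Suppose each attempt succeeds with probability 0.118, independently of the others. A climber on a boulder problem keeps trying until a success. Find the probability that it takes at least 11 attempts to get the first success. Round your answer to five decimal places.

0.28490

Y = number of attempts to the first success; geometric, p = 0.118.
P(Y > 10) = P(first 10 all fail) = (1−p)^10 = 0.2848957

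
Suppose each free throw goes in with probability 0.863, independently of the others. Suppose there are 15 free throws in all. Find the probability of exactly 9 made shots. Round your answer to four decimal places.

0.0088

X ~ Binomial(n=15, p=0.863).
P(X=9) = C(15,9) · p^9 · (1−p)^6
= 5005 · 0.26552 · 6.6119e-06 = 0.008787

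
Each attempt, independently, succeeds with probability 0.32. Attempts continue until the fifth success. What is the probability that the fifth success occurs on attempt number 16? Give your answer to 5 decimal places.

Y = trial on which the fifth success occurs; negative binomial, r=5, p=0.32.
P(Y=16) = C(15,4) · p^5 · (1−p)^11
= 1365 · 0.0033554 · 0.014375 = 0.0658386

0.06584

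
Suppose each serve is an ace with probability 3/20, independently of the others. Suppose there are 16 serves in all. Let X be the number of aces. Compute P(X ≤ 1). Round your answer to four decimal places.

0.2839

X ~ Binomial(16, 0.15); P(X ≤ 1) = Σ C(16,k) p^k (1−p)^(16−k) over k:
  k=0: C(16,0)·0.15^0·0.85^16 = 0.074251
  k=1: C(16,1)·0.15^1·0.85^15 = 0.209650
Total = 0.283901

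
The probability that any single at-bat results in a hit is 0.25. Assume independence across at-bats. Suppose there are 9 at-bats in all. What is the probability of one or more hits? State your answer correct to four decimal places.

P(at least one) = 1 − P(none) = 1 − (1 − 0.25)^9
= 1 − 0.075085 = 0.924915

0.9249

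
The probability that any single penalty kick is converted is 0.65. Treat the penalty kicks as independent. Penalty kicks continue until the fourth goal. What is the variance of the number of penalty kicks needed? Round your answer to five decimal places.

Y = total penalty kicks until the fourth success; negative binomial with r=4, p=0.65.
Var(Y) = r(1−p)/p² = 4·0.35 / 0.65² = 3.3136095

3.31361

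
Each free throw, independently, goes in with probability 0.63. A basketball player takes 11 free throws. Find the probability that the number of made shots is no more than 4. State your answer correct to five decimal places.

X ~ Binomial(11, 0.63); P(X ≤ 4) = Σ C(11,k) p^k (1−p)^(11−k) over k:
  k=0: C(11,0)·0.63^0·0.37^11 = 0.0000178
  k=1: C(11,1)·0.63^1·0.37^10 = 0.0003332
  k=2: C(11,2)·0.63^2·0.37^9 = 0.0028370
  k=3: C(11,3)·0.63^3·0.37^8 = 0.0144917
  k=4: C(11,4)·0.63^4·0.37^7 = 0.0493501
Total = 0.0670298

0.06703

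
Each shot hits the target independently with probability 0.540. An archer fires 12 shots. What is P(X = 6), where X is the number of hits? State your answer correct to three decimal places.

X ~ Binomial(n=12, p=0.54).
P(X=6) = C(12,6) · p^6 · (1−p)^6
= 924 · 0.024795 · 0.0094743 = 0.21706

0.217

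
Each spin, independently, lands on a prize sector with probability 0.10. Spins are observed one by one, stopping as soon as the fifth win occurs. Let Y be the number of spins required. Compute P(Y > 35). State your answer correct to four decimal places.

Needing more than 35 spins ⇔ fewer than 5 successes in the first 35. With X ~ Binomial(35, 0.10), P(Y > 35) = P(X ≤ 4).
  k=0: C(35,0)·0.10^0·0.90^35 = 0.025032
  k=1: C(35,1)·0.10^1·0.90^34 = 0.097345
  k=2: C(35,2)·0.10^2·0.90^33 = 0.183874
  k=3: C(35,3)·0.10^3·0.90^32 = 0.224735
  k=4: C(35,4)·0.10^4·0.90^31 = 0.199764
P(X ≤ 4) = 0.730749

0.7307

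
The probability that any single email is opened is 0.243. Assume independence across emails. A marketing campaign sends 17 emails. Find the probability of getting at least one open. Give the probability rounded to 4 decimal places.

P(at least one) = 1 − P(none) = 1 − (1 − 0.243)^17
= 1 − 0.008803 = 0.991197

0.9912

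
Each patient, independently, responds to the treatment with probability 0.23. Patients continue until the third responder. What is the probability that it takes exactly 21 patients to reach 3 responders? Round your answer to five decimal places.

Y = trial on which the third success occurs; negative binomial, r=3, p=0.23.
P(Y=21) = C(20,2) · p^3 · (1−p)^18
= 190 · 0.012167 · 0.0090538 = 0.0209300

0.02093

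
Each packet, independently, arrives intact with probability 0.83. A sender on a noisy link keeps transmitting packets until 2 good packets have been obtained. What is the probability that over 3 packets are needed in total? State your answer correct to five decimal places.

Needing more than 3 packets ⇔ fewer than 2 successes in the first 3. With X ~ Binomial(3, 0.83), P(Y > 3) = P(X ≤ 1).
  k=0: C(3,0)·0.83^0·0.17^3 = 0.0049130
  k=1: C(3,1)·0.83^1·0.17^2 = 0.0719610
P(X ≤ 1) = 0.0768740

0.07687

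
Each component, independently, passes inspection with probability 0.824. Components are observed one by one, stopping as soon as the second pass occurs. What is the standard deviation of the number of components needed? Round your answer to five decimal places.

Y = total components until the second success; negative binomial with r=2, p=0.824.
SD(Y) = √[r(1−p)/p²] = √(0.5184278) = 0.7200193

0.72002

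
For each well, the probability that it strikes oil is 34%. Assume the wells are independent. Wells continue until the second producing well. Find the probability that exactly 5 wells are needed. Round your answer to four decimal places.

0.1329

Y = trial on which the second success occurs; negative binomial, r=2, p=0.34.
P(Y=5) = C(4,1) · p^2 · (1−p)^3
= 4 · 0.1156 · 0.2875 = 0.132938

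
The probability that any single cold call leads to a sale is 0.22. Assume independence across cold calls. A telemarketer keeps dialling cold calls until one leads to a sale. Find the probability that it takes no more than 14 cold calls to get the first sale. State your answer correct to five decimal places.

0.96915

Y = number of cold calls to the first success; geometric, p = 0.22.
P(Y ≤ 14) = 1 − (1−p)^14 = 1 − 0.0308549 = 0.9691451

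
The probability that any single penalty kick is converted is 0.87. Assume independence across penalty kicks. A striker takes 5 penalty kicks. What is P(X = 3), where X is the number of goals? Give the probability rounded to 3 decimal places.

0.111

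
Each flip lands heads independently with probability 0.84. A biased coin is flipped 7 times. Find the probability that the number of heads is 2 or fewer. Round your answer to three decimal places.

X ~ Binomial(7, 0.84); P(X ≤ 2) = Σ C(7,k) p^k (1−p)^(7−k) over k:
  k=0: C(7,0)·0.84^0·0.16^7 = 0.00000
  k=1: C(7,1)·0.84^1·0.16^6 = 0.00010
  k=2: C(7,2)·0.84^2·0.16^5 = 0.00155
Total = 0.00166

0.002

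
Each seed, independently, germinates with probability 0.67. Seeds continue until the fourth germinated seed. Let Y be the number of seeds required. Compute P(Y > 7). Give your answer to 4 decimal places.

0.1682

Needing more than 7 seeds ⇔ fewer than 4 successes in the first 7. With X ~ Binomial(7, 0.67), P(Y > 7) = P(X ≤ 3).
  k=0: C(7,0)·0.67^0·0.33^7 = 0.000426
  k=1: C(7,1)·0.67^1·0.33^6 = 0.006057
  k=2: C(7,2)·0.67^2·0.33^5 = 0.036893
  k=3: C(7,3)·0.67^3·0.33^4 = 0.124838
P(X ≤ 3) = 0.168214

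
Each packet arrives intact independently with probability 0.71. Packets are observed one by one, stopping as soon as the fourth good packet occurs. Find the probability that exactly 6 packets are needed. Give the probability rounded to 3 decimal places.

0.214

Y = trial on which the fourth success occurs; negative binomial, r=4, p=0.71.
P(Y=6) = C(5,3) · p^4 · (1−p)^2
= 10 · 0.25412 · 0.0841 = 0.21371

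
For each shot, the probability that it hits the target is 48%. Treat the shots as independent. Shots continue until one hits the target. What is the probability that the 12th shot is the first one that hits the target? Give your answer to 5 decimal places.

Geometric (trials to first success), p = 0.48.
P(Y = 12) = (1−p)^11 · p = 0.00075169 · 0.48 = 0.0003608

0.00036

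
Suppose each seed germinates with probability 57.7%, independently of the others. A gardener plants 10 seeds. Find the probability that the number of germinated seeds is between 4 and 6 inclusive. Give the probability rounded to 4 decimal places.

0.5997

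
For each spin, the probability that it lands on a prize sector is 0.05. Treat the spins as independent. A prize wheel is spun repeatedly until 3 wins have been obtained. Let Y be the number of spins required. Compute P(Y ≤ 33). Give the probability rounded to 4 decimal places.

0.2272

Finishing within 33 spins ⇔ at least 3 successes in the first 33. With X ~ Binomial(33, 0.05), P(Y ≤ 33) = 1 − P(X ≤ 2).
  k=0: C(33,0)·0.05^0·0.95^33 = 0.184026
  k=1: C(33,1)·0.05^1·0.95^32 = 0.319624
  k=2: C(33,2)·0.05^2·0.95^31 = 0.269157
1 − 0.772807 = 0.227193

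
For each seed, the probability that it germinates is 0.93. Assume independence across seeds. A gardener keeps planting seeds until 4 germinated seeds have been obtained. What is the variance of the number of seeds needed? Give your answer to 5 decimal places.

0.32374

Y = total seeds until the fourth success; negative binomial with r=4, p=0.93.
Var(Y) = r(1−p)/p² = 4·0.07 / 0.93² = 0.3237368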